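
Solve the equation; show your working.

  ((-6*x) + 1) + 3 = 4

Step 1. [((-6*x) + 1) + 3 = 4] the outer +3 inverts by subtracting 3. So sub: (-6*x) + 1 = 1.
Step 2. [(-6*x) + 1 = 1] 1 comes off first (subtract 1). So sub: -6*x = 0.
Step 3. [-6*x = 0] divide by the outer -6 ⇒ div: x = 0.

Answer: x ∈ {0}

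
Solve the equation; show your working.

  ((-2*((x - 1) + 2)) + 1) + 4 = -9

Step 1. [((-2*((x - 1) + 2)) + 1) + 4 = -9] +4 is outermost — subtract 4 both sides, so sub: (-2*((x - 1) + 2)) + 1 = -13.
Step 2. [(-2*((x - 1) + 2)) + 1 = -13] peel the +1: subtract 1 from each side, so sub: -2*((x - 1) + 2) = -14.
Step 3. [-2*((x - 1) + 2) = -14] divide by the outer -2, so div: (x - 1) + 2 = 7.
Step 4. [(x - 1) + 2 = 7] +2 is outermost — subtract 2 both sides ⇒ sub: x - 1 = 5.
Step 5. [x - 1 = 5] peel the -1: add 1 from each side, so sub: x = 6.

Answer: x ∈ {6}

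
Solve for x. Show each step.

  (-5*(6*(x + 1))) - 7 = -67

Step 1. [(-5*(6*(x + 1))) - 7 = -67] add 7: x sits inside (… - 7). So sub: -5*(6*(x + 1)) = -60.
Step 2. [-5*(6*(x + 1)) = -60] divide by the outer -5. So div: 6*(x + 1) = 12.
Step 3. [6*(x + 1) = 12] 6·(inner) — divide through by 6, so div: x + 1 = 2.
Step 4. [x + 1 = 2] subtract 1: x sits inside (… + 1), so sub: x = 1.

Answer: x ∈ {1}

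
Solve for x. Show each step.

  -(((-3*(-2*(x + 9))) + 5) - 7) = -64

Step 1. [-(((-3*(-2*(x + 9))) + 5) - 7) = -64] leading − — multiply by −1 ⇒ neg: ((-3*(-2*(x + 9))) + 5) - 7 = 64.
Step 2. [((-3*(-2*(x + 9))) + 5) - 7 = 64] the outer -7 inverts by adding 7. So sub: (-3*(-2*(x + 9))) + 5 = 71.
Step 3. [(-3*(-2*(x + 9))) + 5 = 71] peel the +5: subtract 5 from each side. So sub: -3*(-2*(x + 9)) = 66.
Step 4. [-3*(-2*(x + 9)) = 66] -3 out front; divide by -3 ⇒ div: -2*(x + 9) = -22.
Step 5. [-2*(x + 9) = -22] leading coefficient -2: divide by -2, so div: x + 9 = 11.
Step 6. [x + 9 = 11] peel the +9: subtract 9 from each side. So sub: x = 2.

Answer: x ∈ {2}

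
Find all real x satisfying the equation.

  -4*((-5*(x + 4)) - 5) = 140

Step 1. [-4*((-5*(x + 4)) - 5) = 140] leading coefficient -4: divide by -4 ⇒ div: (-5*(x + 4)) - 5 = -35.
Step 2. [(-5*(x + 4)) - 5 = -35] common factor -5 (LHS and -35) — divide through. So factor: (x + 4) + 1 = 7.
Step 3. [(x + 4) + 1 = 7] peel the +1: subtract 1 from each side. So sub: x + 4 = 6.
Step 4. [x + 4 = 6] 4 comes off first (subtract 4) ⇒ sub: x = 2.

Answer: x ∈ {2}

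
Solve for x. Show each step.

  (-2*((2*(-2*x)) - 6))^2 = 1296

Step 1. [(-2*((2*(-2*x)) - 6))^2 = 1296] 1296 ≥ 0, LHS is (·)² — take ±√, so sqrt: -2*((2*(-2*x)) - 6) = 36 or -36.
Step 2. [-2*((2*(-2*x)) - 6) = 36 or -36] leading coefficient -2: divide by -2 ⇒ div: (2*(-2*x)) - 6 = -18 or 18.
Step 3. [(2*(-2*x)) - 6 = -18 or 18] add 6: x sits inside (… - 6) ⇒ sub: 2*(-2*x) = -12 or 24.
Step 4. [2*(-2*x) = -12 or 24] divide by the outer 2, so div: -2*x = -6 or 12.
Step 5. [-2*x = -6 or 12] LHS = -2·(…); ÷-2 both sides. So div: x = 3 or -6.

Answer: x ∈ {-6, 3}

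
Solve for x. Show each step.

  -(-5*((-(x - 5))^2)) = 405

Step 1. [-(-5*((-(x - 5))^2)) = 405] LHS negated; negate both sides, so neg: -5*((-(x - 5))^2) = -405.
Step 2. [-5*((-(x - 5))^2) = -405] LHS = -5·(…); ÷-5 both sides ⇒ div: (-(x - 5))^2 = 81.
Step 3. [(-(x - 5))^2 = 81] √ both sides: 81 ≥ 0 gives two branches. So sqrt: -(x - 5) = 9 or -9.
Step 4. [-(x - 5) = 9 or -9] flip signs both sides ⇒ neg: x - 5 = -9 or 9.
Step 5. [x - 5 = -9 or 9] -5 is outermost — add 5 both sides, so sub: x = -4 or 14.

Answer: x ∈ {-4, 14}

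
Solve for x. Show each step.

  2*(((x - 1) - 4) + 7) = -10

Step 1. [2*(((x - 1) - 4) + 7) = -10] 2·(inner) — divide through by 2. So div: ((x - 1) - 4) + 7 = -5.
Step 2. [((x - 1) - 4) + 7 = -5] 7 comes off first (subtract 7), so sub: (x - 1) - 4 = -12.
Step 3. [(x - 1) - 4 = -12] peel the -4: add 4 from each side. So sub: x - 1 = -8.
Step 4. [x - 1 = -8] the outer -1 inverts by adding 1, so sub: x = -7.

Answer: x ∈ {-7}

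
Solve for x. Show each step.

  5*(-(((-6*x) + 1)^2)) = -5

Step 1. [5*(-(((-6*x) + 1)^2)) = -5] LHS = 5·(…); ÷5 both sides. So div: -(((-6*x) + 1)^2) = -1.
Step 2. [-(((-6*x) + 1)^2) = -1] LHS negated; negate both sides ⇒ neg: ((-6*x) + 1)^2 = 1.
Step 3. [((-6*x) + 1)^2 = 1] √ both sides: 1 ≥ 0 gives two branches, so sqrt: (-6*x) + 1 = 1 or -1.
Step 4. [(-6*x) + 1 = 1 or -1] 1 comes off first (subtract 1), so sub: -6*x = 0 or -2.
Step 5. [-6*x = 0 or -2] -6 out front; divide by -6. So div: x = 0 or 1/3.

Answer: x ∈ {0, 1/3}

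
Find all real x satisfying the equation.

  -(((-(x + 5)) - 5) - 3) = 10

Step 1. [-(((-(x + 5)) - 5) - 3) = 10] leading − — multiply by −1. So neg: ((-(x + 5)) - 5) - 3 = -10.
Step 2. [((-(x + 5)) - 5) - 3 = -10] 3 comes off first (add 3), so sub: (-(x + 5)) - 5 = -7.
Step 3. [(-(x + 5)) - 5 = -7] peel the -5: add 5 from each side ⇒ sub: -(x + 5) = -2.
Step 4. [-(x + 5) = -2] LHS negated; negate both sides. So neg: x + 5 = 2.
Step 5. [x + 5 = 2] subtract 5: x sits inside (… + 5). So sub: x = -3.

Answer: x ∈ {-3}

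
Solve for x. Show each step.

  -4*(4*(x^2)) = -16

Step 1. [-4*(4*(x^2)) = -16] leading coefficient -4: divide by -4, so div: 4*(x^2) = 4.
Step 2. [4*(x^2) = 4] 4 out front; divide by 4. So div: x^2 = 1.
Step 3. [x^2 = 1] √ both sides: 1 ≥ 0 gives two branches. So sqrt: x = 1 or -1.

Answer: x ∈ {-1, 1}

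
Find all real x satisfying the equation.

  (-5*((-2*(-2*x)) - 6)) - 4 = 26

Step 1. [(-5*((-2*(-2*x)) - 6)) - 4 = 26] peel the -4: add 4 from each side, so sub: -5*((-2*(-2*x)) - 6) = 30.
Step 2. [-5*((-2*(-2*x)) - 6) = 30] LHS = -5·(…); ÷-5 both sides, so div: (-2*(-2*x)) - 6 = -6.
Step 3. [(-2*(-2*x)) - 6 = -6] -6 is outermost — add 6 both sides. So sub: -2*(-2*x) = 0.
Step 4. [-2*(-2*x) = 0] LHS = -2·(…); ÷-2 both sides. So div: -2*x = 0.
Step 5. [-2*x = 0] -2 out front; divide by -2, so div: x = 0.

Answer: x ∈ {0}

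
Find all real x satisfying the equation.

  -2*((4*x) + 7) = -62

Step 1. [-2*((4*x) + 7) = -62] divide by the outer -2 ⇒ div: (4*x) + 7 = 31.
Step 2. [(4*x) + 7 = 31] 7 comes off first (subtract 7). So sub: 4*x = 24.
Step 3. [4*x = 24] leading coefficient 4: divide by 4 ⇒ div: x = 6.

Answer: x ∈ {6}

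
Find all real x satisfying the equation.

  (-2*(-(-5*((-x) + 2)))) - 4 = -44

Step 1. [(-2*(-(-5*((-x) + 2)))) - 4 = -44] add 4: x sits inside (… - 4), so sub: -2*(-(-5*((-x) + 2))) = -40.
Step 2. [-2*(-(-5*((-x) + 2))) = -40] LHS = -2·(…); ÷-2 both sides, so div: -(-5*((-x) + 2)) = 20.
Step 3. [-(-5*((-x) + 2)) = 20] leading − — multiply by −1 ⇒ neg: -5*((-x) + 2) = -20.
Step 4. [-5*((-x) + 2) = -20] leading coefficient -5: divide by -5. So div: (-x) + 2 = 4.
Step 5. [(-x) + 2 = 4] 2 comes off first (subtract 2), so sub: -x = 2.
Step 6. [-x = 2] LHS negated; negate both sides. So neg: x = -2.

Answer: x ∈ {-2}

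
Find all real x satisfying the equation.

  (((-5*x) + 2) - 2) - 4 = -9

Step 1. [(((-5*x) + 2) - 2) - 4 = -9] -4 is outermost — add 4 both sides, so sub: ((-5*x) + 2) - 2 = -5.
Step 2. [((-5*x) + 2) - 2 = -5] 2 comes off first (add 2). So sub: (-5*x) + 2 = -3.
Step 3. [(-5*x) + 2 = -3] the outer +2 inverts by subtracting 2 ⇒ sub: -5*x = -5.
Step 4. [-5*x = -5] -5·(inner) — divide through by -5, so div: x = 1.

Answer: x ∈ {1}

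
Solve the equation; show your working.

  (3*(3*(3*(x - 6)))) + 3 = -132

Step 1. [(3*(3*(3*(x - 6)))) + 3 = -132] 3 divides every term; factor it out ⇒ factor: (3*(3*(x - 6))) + 1 = -44.
Step 2. [(3*(3*(x - 6))) + 1 = -44] the outer +1 inverts by subtracting 1, so sub: 3*(3*(x - 6)) = -45.
Step 3. [3*(3*(x - 6)) = -45] divide by the outer 3, so div: 3*(x - 6) = -15.
Step 4. [3*(x - 6) = -15] leading coefficient 3: divide by 3 ⇒ div: x - 6 = -5.
Step 5. [x - 6 = -5] peel the -6: add 6 from each side. So sub: x = 1.

Answer: x ∈ {1}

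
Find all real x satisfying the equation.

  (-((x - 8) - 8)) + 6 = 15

Step 1. [(-((x - 8) - 8)) + 6 = 15] +6 is outermost — subtract 6 both sides. So sub: -((x - 8) - 8) = 9.
Step 2. [-((x - 8) - 8) = 9] LHS negated; negate both sides. So neg: (x - 8) - 8 = -9.
Step 3. [(x - 8) - 8 = -9] peel the -8: add 8 from each side ⇒ sub: x - 8 = -1.
Step 4. [x - 8 = -1] peel the -8: add 8 from each side ⇒ sub: x = 7.

Answer: x ∈ {7}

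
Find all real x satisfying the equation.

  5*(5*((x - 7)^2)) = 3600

Step 1. [5*(5*((x - 7)^2)) = 3600] leading coefficient 5: divide by 5. So div: 5*((x - 7)^2) = 720.
Step 2. [5*((x - 7)^2) = 720] divide by the outer 5, so div: (x - 7)^2 = 144.
Step 3. [(x - 7)^2 = 144] 144 ≥ 0, LHS is (·)² — take ±√. So sqrt: x - 7 = 12 or -12.
Step 4. [x - 7 = 12 or -12] peel the -7: add 7 from each side, so sub: x = 19 or -5.

Answer: x ∈ {-5, 19}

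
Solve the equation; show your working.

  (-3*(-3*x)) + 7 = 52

Step 1. [(-3*(-3*x)) + 7 = 52] the outer +7 inverts by subtracting 7. So sub: -3*(-3*x) = 45.
Step 2. [-3*(-3*x) = 45] leading coefficient -3: divide by -3 ⇒ div: -3*x = -15.
Step 3. [-3*x = -15] -3 out front; divide by -3, so div: x = 5.

Answer: x ∈ {5}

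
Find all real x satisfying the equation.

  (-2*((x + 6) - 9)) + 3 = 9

Step 1. [(-2*((x + 6) - 9)) + 3 = 9] subtract 3: x sits inside (… + 3). So sub: -2*((x + 6) - 9) = 6.
Step 2. [-2*((x + 6) - 9) = 6] -2·(inner) — divide through by -2, so div: (x + 6) - 9 = -3.
Step 3. [(x + 6) - 9 = -3] the outer -9 inverts by adding 9 ⇒ sub: x + 6 = 6.
Step 4. [x + 6 = 6] subtract 6: x sits inside (… + 6), so sub: x = 0.

Answer: x ∈ {0}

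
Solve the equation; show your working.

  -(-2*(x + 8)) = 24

Step 1. [-(-2*(x + 8)) = 24] LHS negated; negate both sides. So neg: -2*(x + 8) = -24.
Step 2. [-2*(x + 8) = -24] -2·(inner) — divide through by -2, so div: x + 8 = 12.
Step 3. [x + 8 = 12] 8 comes off first (subtract 8) ⇒ sub: x = 4.

Answer: x ∈ {4}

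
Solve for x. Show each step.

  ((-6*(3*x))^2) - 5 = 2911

Step 1. [((-6*(3*x))^2) - 5 = 2911] 5 comes off first (add 5), so sub: (-6*(3*x))^2 = 2916.
Step 2. [(-6*(3*x))^2 = 2916] LHS squared, RHS 2916 ≥ 0: apply √ (±). So sqrt: -6*(3*x) = 54 or -54.
Step 3. [-6*(3*x) = 54 or -54] -6·(inner) — divide through by -6, so div: 3*x = -9 or 9.
Step 4. [3*x = -9 or 9] divide by the outer 3. So div: x = -3 or 3.

Answer: x ∈ {-3, 3}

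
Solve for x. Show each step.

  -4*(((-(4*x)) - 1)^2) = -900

Step 1. [-4*(((-(4*x)) - 1)^2) = -900] -4 out front; divide by -4. So div: ((-(4*x)) - 1)^2 = 225.
Step 2. [((-(4*x)) - 1)^2 = 225] 225 ≥ 0, LHS is (·)² — take ±√, so sqrt: (-(4*x)) - 1 = 15 or -15.
Step 3. [(-(4*x)) - 1 = 15 or -15] 1 comes off first (add 1), so sub: -(4*x) = 16 or -14.
Step 4. [-(4*x) = 16 or -14] LHS negated; negate both sides. So neg: 4*x = -16 or 14.
Step 5. [4*x = -16 or 14] LHS = 4·(…); ÷4 both sides. So div: x = -4 or 7/2.

Answer: x ∈ {-4, 7/2}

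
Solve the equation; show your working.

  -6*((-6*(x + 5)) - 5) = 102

Step 1. [-6*((-6*(x + 5)) - 5) = 102] leading coefficient -6: divide by -6 ⇒ div: (-6*(x + 5)) - 5 = -17.
Step 2. [(-6*(x + 5)) - 5 = -17] peel the -5: add 5 from each side ⇒ sub: -6*(x + 5) = -12.
Step 3. [-6*(x + 5) = -12] -6 out front; divide by -6, so div: x + 5 = 2.
Step 4. [x + 5 = 2] subtract 5: x sits inside (… + 5) ⇒ sub: x = -3.

Answer: x ∈ {-3}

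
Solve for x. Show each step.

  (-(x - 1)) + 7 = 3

Step 1. [(-(x - 1)) + 7 = 3] subtract 7: x sits inside (… + 7), so sub: -(x - 1) = -4.
Step 2. [-(x - 1) = -4] LHS negated; negate both sides, so neg: x - 1 = 4.
Step 3. [x - 1 = 4] add 1: x sits inside (… - 1). So sub: x = 5.

Answer: x ∈ {5}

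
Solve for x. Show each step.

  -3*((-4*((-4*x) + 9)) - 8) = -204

Step 1. [-3*((-4*((-4*x) + 9)) - 8) = -204] -3 out front; divide by -3, so div: (-4*((-4*x) + 9)) - 8 = 68.
Step 2. [(-4*((-4*x) + 9)) - 8 = 68] -4 divides every term; factor it out ⇒ factor: ((-4*x) + 9) + 2 = -17.
Step 3. [((-4*x) + 9) + 2 = -17] subtract 2: x sits inside (… + 2). So sub: (-4*x) + 9 = -19.
Step 4. [(-4*x) + 9 = -19] subtract 9: x sits inside (… + 9) ⇒ sub: -4*x = -28.
Step 5. [-4*x = -28] -4·(inner) — divide through by -4 ⇒ div: x = 7.

Answer: x ∈ {7}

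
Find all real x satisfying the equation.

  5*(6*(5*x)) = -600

Step 1. [5*(6*(5*x)) = -600] 5 out front; divide by 5, so div: 6*(5*x) = -120.
Step 2. [6*(5*x) = -120] divide by the outer 6. So div: 5*x = -20.
Step 3. [5*x = -20] divide by the outer 5. So div: x = -4.

Answer: x ∈ {-4}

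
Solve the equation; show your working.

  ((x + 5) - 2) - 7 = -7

Step 1. [((x + 5) - 2) - 7 = -7] 7 comes off first (add 7). So sub: (x + 5) - 2 = 0.
Step 2. [(x + 5) - 2 = 0] peel the -2: add 2 from each side ⇒ sub: x + 5 = 2.
Step 3. [x + 5 = 2] subtract 5: x sits inside (… + 5). So sub: x = -3.

Answer: x ∈ {-3}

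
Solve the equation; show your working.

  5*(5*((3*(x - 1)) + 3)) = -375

Step 1. [5*(5*((3*(x - 1)) + 3)) = -375] divide by the outer 5, so div: 5*((3*(x - 1)) + 3) = -75.
Step 2. [5*((3*(x - 1)) + 3) = -75] divide by the outer 5. So div: (3*(x - 1)) + 3 = -15.
Step 3. [(3*(x - 1)) + 3 = -15] peel the +3: subtract 3 from each side ⇒ sub: 3*(x - 1) = -18.
Step 4. [3*(x - 1) = -18] 3·(inner) — divide through by 3. So div: x - 1 = -6.
Step 5. [x - 1 = -6] the outer -1 inverts by adding 1, so sub: x = -5.

Answer: x ∈ {-5}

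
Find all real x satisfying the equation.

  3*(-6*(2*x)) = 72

Step 1. [3*(-6*(2*x)) = 72] leading coefficient 3: divide by 3 ⇒ div: -6*(2*x) = 24.
Step 2. [-6*(2*x) = 24] leading coefficient -6: divide by -6 ⇒ div: 2*x = -4.
Step 3. [2*x = -4] 2 out front; divide by 2 ⇒ div: x = -2.

Answer: x ∈ {-2}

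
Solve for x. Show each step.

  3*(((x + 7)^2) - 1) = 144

Step 1. [3*(((x + 7)^2) - 1) = 144] LHS = 3·(…); ÷3 both sides ⇒ div: ((x + 7)^2) - 1 = 48.
Step 2. [((x + 7)^2) - 1 = 48] peel the -1: add 1 from each side, so sub: (x + 7)^2 = 49.
Step 3. [(x + 7)^2 = 49] 49 ≥ 0, LHS is (·)² — take ±√, so sqrt: x + 7 = 7 or -7.
Step 4. [x + 7 = 7 or -7] +7 is outermost — subtract 7 both sides, so sub: x = 0 or -14.

Answer: x ∈ {-14, 0}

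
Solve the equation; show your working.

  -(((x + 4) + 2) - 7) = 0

Step 1. [-(((x + 4) + 2) - 7) = 0] LHS negated; negate both sides, so neg: ((x + 4) + 2) - 7 = 0.
Step 2. [((x + 4) + 2) - 7 = 0] peel the -7: add 7 from each side ⇒ sub: (x + 4) + 2 = 7.
Step 3. [(x + 4) + 2 = 7] subtract 2: x sits inside (… + 2), so sub: x + 4 = 5.
Step 4. [x + 4 = 5] the outer +4 inverts by subtracting 4. So sub: x = 1.

Answer: x ∈ {1}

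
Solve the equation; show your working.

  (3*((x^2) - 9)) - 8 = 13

Step 1. [(3*((x^2) - 9)) - 8 = 13] -8 is outermost — add 8 both sides, so sub: 3*((x^2) - 9) = 21.
Step 2. [3*((x^2) - 9) = 21] 3 out front; divide by 3, so div: (x^2) - 9 = 7.
Step 3. [(x^2) - 9 = 7] add 9: x sits inside (… - 9) ⇒ sub: x^2 = 16.
Step 4. [x^2 = 16] √ both sides: 16 ≥ 0 gives two branches, so sqrt: x = 4 or -4.

Answer: x ∈ {-4, 4}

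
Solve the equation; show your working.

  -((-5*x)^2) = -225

Step 1. [-((-5*x)^2) = -225] LHS negated; negate both sides, so neg: (-5*x)^2 = 225.
Step 2. [(-5*x)^2 = 225] √ both sides: 225 ≥ 0 gives two branches ⇒ sqrt: -5*x = 15 or -15.
Step 3. [-5*x = 15 or -15] -5 out front; divide by -5, so div: x = -3 or 3.

Answer: x ∈ {-3, 3}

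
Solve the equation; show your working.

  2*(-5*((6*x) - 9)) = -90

Step 1. [2*(-5*((6*x) - 9)) = -90] 2·(inner) — divide through by 2 ⇒ div: -5*((6*x) - 9) = -45.
Step 2. [-5*((6*x) - 9) = -45] LHS = -5·(…); ÷-5 both sides. So div: (6*x) - 9 = 9.
Step 3. [(6*x) - 9 = 9] the outer -9 inverts by adding 9, so sub: 6*x = 18.
Step 4. [6*x = 18] 6 out front; divide by 6. So div: x = 3.

Answer: x ∈ {3}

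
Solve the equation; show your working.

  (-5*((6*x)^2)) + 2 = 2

Step 1. [(-5*((6*x)^2)) + 2 = 2] subtract 2: x sits inside (… + 2), so sub: -5*((6*x)^2) = 0.
Step 2. [-5*((6*x)^2) = 0] leading coefficient -5: divide by -5. So div: (6*x)^2 = 0.
Step 3. [(6*x)^2 = 0] √ both sides: 0 ≥ 0 gives two branches. So sqrt: 6*x = 0.
Step 4. [6*x = 0] divide by the outer 6, so div: x = 0.

Answer: x ∈ {0}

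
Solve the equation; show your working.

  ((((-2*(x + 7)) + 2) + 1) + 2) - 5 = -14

Step 1. [((((-2*(x + 7)) + 2) + 1) + 2) - 5 = -14] add 5: x sits inside (… - 5). So sub: (((-2*(x + 7)) + 2) + 1) + 2 = -9.
Step 2. [(((-2*(x + 7)) + 2) + 1) + 2 = -9] peel the +2: subtract 2 from each side. So sub: ((-2*(x + 7)) + 2) + 1 = -11.
Step 3. [((-2*(x + 7)) + 2) + 1 = -11] 1 comes off first (subtract 1) ⇒ sub: (-2*(x + 7)) + 2 = -12.
Step 4. [(-2*(x + 7)) + 2 = -12] common factor -2 (LHS and -12) — divide through ⇒ factor: (x + 7) - 1 = 6.
Step 5. [(x + 7) - 1 = 6] 1 comes off first (add 1) ⇒ sub: x + 7 = 7.
Step 6. [x + 7 = 7] the outer +7 inverts by subtracting 7, so sub: x = 0.

Answer: x ∈ {0}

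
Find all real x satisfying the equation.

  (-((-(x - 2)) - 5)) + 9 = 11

Step 1. [(-((-(x - 2)) - 5)) + 9 = 11] subtract 9: x sits inside (… + 9). So sub: -((-(x - 2)) - 5) = 2.
Step 2. [-((-(x - 2)) - 5) = 2] leading − — multiply by −1 ⇒ neg: (-(x - 2)) - 5 = -2.
Step 3. [(-(x - 2)) - 5 = -2] peel the -5: add 5 from each side, so sub: -(x - 2) = 3.
Step 4. [-(x - 2) = 3] leading − — multiply by −1 ⇒ neg: x - 2 = -3.
Step 5. [x - 2 = -3] the outer -2 inverts by adding 2, so sub: x = -1.

Answer: x ∈ {-1}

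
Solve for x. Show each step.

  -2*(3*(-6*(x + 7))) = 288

Step 1. [-2*(3*(-6*(x + 7))) = 288] divide by the outer -2, so div: 3*(-6*(x + 7)) = -144.
Step 2. [3*(-6*(x + 7)) = -144] LHS = 3·(…); ÷3 both sides. So div: -6*(x + 7) = -48.
Step 3. [-6*(x + 7) = -48] -6·(inner) — divide through by -6, so div: x + 7 = 8.
Step 4. [x + 7 = 8] +7 is outermost — subtract 7 both sides ⇒ sub: x = 1.

Answer: x ∈ {1}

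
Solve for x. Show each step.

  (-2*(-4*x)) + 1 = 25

Step 1. [(-2*(-4*x)) + 1 = 25] +1 is outermost — subtract 1 both sides ⇒ sub: -2*(-4*x) = 24.
Step 2. [-2*(-4*x) = 24] LHS = -2·(…); ÷-2 both sides ⇒ div: -4*x = -12.
Step 3. [-4*x = -12] leading coefficient -4: divide by -4. So div: x = 3.

Answer: x ∈ {3}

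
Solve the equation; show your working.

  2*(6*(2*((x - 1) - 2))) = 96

Step 1. [2*(6*(2*((x - 1) - 2))) = 96] LHS = 2·(…); ÷2 both sides, so div: 6*(2*((x - 1) - 2)) = 48.
Step 2. [6*(2*((x - 1) - 2)) = 48] LHS = 6·(…); ÷6 both sides ⇒ div: 2*((x - 1) - 2) = 8.
Step 3. [2*((x - 1) - 2) = 8] divide by the outer 2 ⇒ div: (x - 1) - 2 = 4.
Step 4. [(x - 1) - 2 = 4] the outer -2 inverts by adding 2 ⇒ sub: x - 1 = 6.
Step 5. [x - 1 = 6] add 1: x sits inside (… - 1), so sub: x = 7.

Answer: x ∈ {7}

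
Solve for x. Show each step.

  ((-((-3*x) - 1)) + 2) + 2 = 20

Step 1. [((-((-3*x) - 1)) + 2) + 2 = 20] +2 is outermost — subtract 2 both sides, so sub: (-((-3*x) - 1)) + 2 = 18.
Step 2. [(-((-3*x) - 1)) + 2 = 18] +2 is outermost — subtract 2 both sides ⇒ sub: -((-3*x) - 1) = 16.
Step 3. [-((-3*x) - 1) = 16] LHS negated; negate both sides ⇒ neg: (-3*x) - 1 = -16.
Step 4. [(-3*x) - 1 = -16] the outer -1 inverts by adding 1 ⇒ sub: -3*x = -15.
Step 5. [-3*x = -15] -3 out front; divide by -3, so div: x = 5.

Answer: x ∈ {5}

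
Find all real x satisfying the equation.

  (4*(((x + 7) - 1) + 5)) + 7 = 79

Step 1. [(4*(((x + 7) - 1) + 5)) + 7 = 79] 7 comes off first (subtract 7). So sub: 4*(((x + 7) - 1) + 5) = 72.
Step 2. [4*(((x + 7) - 1) + 5) = 72] LHS = 4·(…); ÷4 both sides ⇒ div: ((x + 7) - 1) + 5 = 18.
Step 3. [((x + 7) - 1) + 5 = 18] subtract 5: x sits inside (… + 5) ⇒ sub: (x + 7) - 1 = 13.
Step 4. [(x + 7) - 1 = 13] 1 comes off first (add 1). So sub: x + 7 = 14.
Step 5. [x + 7 = 14] +7 is outermost — subtract 7 both sides, so sub: x = 7.

Answer: x ∈ {7}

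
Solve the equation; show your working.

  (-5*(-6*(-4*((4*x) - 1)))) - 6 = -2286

Step 1. [(-5*(-6*(-4*((4*x) - 1)))) - 6 = -2286] the outer -6 inverts by adding 6, so sub: -5*(-6*(-4*((4*x) - 1))) = -2280.
Step 2. [-5*(-6*(-4*((4*x) - 1))) = -2280] LHS = -5·(…); ÷-5 both sides. So div: -6*(-4*((4*x) - 1)) = 456.
Step 3. [-6*(-4*((4*x) - 1)) = 456] leading coefficient -6: divide by -6. So div: -4*((4*x) - 1) = -76.
Step 4. [-4*((4*x) - 1) = -76] LHS = -4·(…); ÷-4 both sides. So div: (4*x) - 1 = 19.
Step 5. [(4*x) - 1 = 19] 1 comes off first (add 1) ⇒ sub: 4*x = 20.
Step 6. [4*x = 20] 4 out front; divide by 4. So div: x = 5.

Answer: x ∈ {5}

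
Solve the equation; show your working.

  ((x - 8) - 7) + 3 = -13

Step 1. [((x - 8) - 7) + 3 = -13] the outer +3 inverts by subtracting 3, so sub: (x - 8) - 7 = -16.
Step 2. [(x - 8) - 7 = -16] -7 is outermost — add 7 both sides, so sub: x - 8 = -9.
Step 3. [x - 8 = -9] 8 comes off first (add 8), so sub: x = -1.

Answer: x ∈ {-1}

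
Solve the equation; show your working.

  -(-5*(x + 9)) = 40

Step 1. [-(-5*(x + 9)) = 40] LHS negated; negate both sides. So neg: -5*(x + 9) = -40.
Step 2. [-5*(x + 9) = -40] leading coefficient -5: divide by -5. So div: x + 9 = 8.
Step 3. [x + 9 = 8] the outer +9 inverts by subtracting 9, so sub: x = -1.

Answer: x ∈ {-1}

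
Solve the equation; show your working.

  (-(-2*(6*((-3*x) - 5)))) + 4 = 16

Step 1. [(-(-2*(6*((-3*x) - 5)))) + 4 = 16] 4 comes off first (subtract 4) ⇒ sub: -(-2*(6*((-3*x) - 5))) = 12.
Step 2. [-(-2*(6*((-3*x) - 5))) = 12] flip signs both sides ⇒ neg: -2*(6*((-3*x) - 5)) = -12.
Step 3. [-2*(6*((-3*x) - 5)) = -12] LHS = -2·(…); ÷-2 both sides. So div: 6*((-3*x) - 5) = 6.
Step 4. [6*((-3*x) - 5) = 6] leading coefficient 6: divide by 6, so div: (-3*x) - 5 = 1.
Step 5. [(-3*x) - 5 = 1] peel the -5: add 5 from each side ⇒ sub: -3*x = 6.
Step 6. [-3*x = 6] divide by the outer -3, so div: x = -2.

Answer: x ∈ {-2}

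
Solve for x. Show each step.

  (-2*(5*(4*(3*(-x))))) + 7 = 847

Step 1. [(-2*(5*(4*(3*(-x))))) + 7 = 847] peel the +7: subtract 7 from each side ⇒ sub: -2*(5*(4*(3*(-x)))) = 840.
Step 2. [-2*(5*(4*(3*(-x)))) = 840] divide by the outer -2. So div: 5*(4*(3*(-x))) = -420.
Step 3. [5*(4*(3*(-x))) = -420] 5 out front; divide by 5. So div: 4*(3*(-x)) = -84.
Step 4. [4*(3*(-x)) = -84] leading coefficient 4: divide by 4, so div: 3*(-x) = -21.
Step 5. [3*(-x) = -21] LHS = 3·(…); ÷3 both sides, so div: -x = -7.
Step 6. [-x = -7] flip signs both sides. So neg: x = 7.

Answer: x ∈ {7}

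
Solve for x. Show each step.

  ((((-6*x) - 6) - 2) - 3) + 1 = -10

Step 1. [((((-6*x) - 6) - 2) - 3) + 1 = -10] 1 comes off first (subtract 1). So sub: (((-6*x) - 6) - 2) - 3 = -11.
Step 2. [(((-6*x) - 6) - 2) - 3 = -11] add 3: x sits inside (… - 3) ⇒ sub: ((-6*x) - 6) - 2 = -8.
Step 3. [((-6*x) - 6) - 2 = -8] the outer -2 inverts by adding 2 ⇒ sub: (-6*x) - 6 = -6.
Step 4. [(-6*x) - 6 = -6] -6 | LHS and -6 | -6: pull -6 out. So factor: x + 1 = 1.
Step 5. [x + 1 = 1] 1 comes off first (subtract 1), so sub: x = 0.

Answer: x ∈ {0}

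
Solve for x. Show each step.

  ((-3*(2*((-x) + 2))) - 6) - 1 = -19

Step 1. [((-3*(2*((-x) + 2))) - 6) - 1 = -19] 1 comes off first (add 1), so sub: (-3*(2*((-x) + 2))) - 6 = -18.
Step 2. [(-3*(2*((-x) + 2))) - 6 = -18] common factor -3 (LHS and -18) — divide through, so factor: (2*((-x) + 2)) + 2 = 6.
Step 3. [(2*((-x) + 2)) + 2 = 6] the outer +2 inverts by subtracting 2. So sub: 2*((-x) + 2) = 4.
Step 4. [2*((-x) + 2) = 4] divide by the outer 2 ⇒ div: (-x) + 2 = 2.
Step 5. [(-x) + 2 = 2] subtract 2: x sits inside (… + 2), so sub: -x = 0.
Step 6. [-x = 0] leading − — multiply by −1, so neg: x = 0.

Answer: x ∈ {0}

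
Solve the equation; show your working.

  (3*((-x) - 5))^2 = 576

Step 1. [(3*((-x) - 5))^2 = 576] LHS squared, RHS 576 ≥ 0: apply √ (±) ⇒ sqrt: 3*((-x) - 5) = 24 or -24.
Step 2. [3*((-x) - 5) = 24 or -24] leading coefficient 3: divide by 3 ⇒ div: (-x) - 5 = 8 or -8.
Step 3. [(-x) - 5 = 8 or -8] peel the -5: add 5 from each side ⇒ sub: -x = 13 or -3.
Step 4. [-x = 13 or -3] flip signs both sides. So neg: x = -13 or 3.

Answer: x ∈ {-13, 3}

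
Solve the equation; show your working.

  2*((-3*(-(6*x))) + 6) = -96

Step 1. [2*((-3*(-(6*x))) + 6) = -96] leading coefficient 2: divide by 2, so div: (-3*(-(6*x))) + 6 = -48.
Step 2. [(-3*(-(6*x))) + 6 = -48] peel the +6: subtract 6 from each side. So sub: -3*(-(6*x)) = -54.
Step 3. [-3*(-(6*x)) = -54] LHS = -3·(…); ÷-3 both sides. So div: -(6*x) = 18.
Step 4. [-(6*x) = 18] leading − — multiply by −1, so neg: 6*x = -18.
Step 5. [6*x = -18] LHS = 6·(…); ÷6 both sides ⇒ div: x = -3.

Answer: x ∈ {-3}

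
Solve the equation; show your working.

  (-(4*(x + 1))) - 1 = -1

Step 1. [(-(4*(x + 1))) - 1 = -1] add 1: x sits inside (… - 1), so sub: -(4*(x + 1)) = 0.
Step 2. [-(4*(x + 1)) = 0] LHS negated; negate both sides, so neg: 4*(x + 1) = 0.
Step 3. [4*(x + 1) = 0] leading coefficient 4: divide by 4 ⇒ div: x + 1 = 0.
Step 4. [x + 1 = 0] peel the +1: subtract 1 from each side ⇒ sub: x = -1.

Answer: x ∈ {-1}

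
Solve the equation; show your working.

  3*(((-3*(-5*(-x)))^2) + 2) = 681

Step 1. [3*(((-3*(-5*(-x)))^2) + 2) = 681] leading coefficient 3: divide by 3, so div: ((-3*(-5*(-x)))^2) + 2 = 227.
Step 2. [((-3*(-5*(-x)))^2) + 2 = 227] 2 comes off first (subtract 2) ⇒ sub: (-3*(-5*(-x)))^2 = 225.
Step 3. [(-3*(-5*(-x)))^2 = 225] √ both sides: 225 ≥ 0 gives two branches ⇒ sqrt: -3*(-5*(-x)) = 15 or -15.
Step 4. [-3*(-5*(-x)) = 15 or -15] -3 out front; divide by -3. So div: -5*(-x) = -5 or 5.
Step 5. [-5*(-x) = -5 or 5] -5·(inner) — divide through by -5 ⇒ div: -x = 1 or -1.
Step 6. [-x = 1 or -1] flip signs both sides, so neg: x = -1 or 1.

Answer: x ∈ {-1, 1}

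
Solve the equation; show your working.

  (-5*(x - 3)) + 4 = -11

Step 1. [(-5*(x - 3)) + 4 = -11] 4 comes off first (subtract 4), so sub: -5*(x - 3) = -15.
Step 2. [-5*(x - 3) = -15] -5·(inner) — divide through by -5 ⇒ div: x - 3 = 3.
Step 3. [x - 3 = 3] add 3: x sits inside (… - 3). So sub: x = 6.

Answer: x ∈ {6}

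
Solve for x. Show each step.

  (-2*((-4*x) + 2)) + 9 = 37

Step 1. [(-2*((-4*x) + 2)) + 9 = 37] subtract 9: x sits inside (… + 9) ⇒ sub: -2*((-4*x) + 2) = 28.
Step 2. [-2*((-4*x) + 2) = 28] LHS = -2·(…); ÷-2 both sides. So div: (-4*x) + 2 = -14.
Step 3. [(-4*x) + 2 = -14] peel the +2: subtract 2 from each side. So sub: -4*x = -16.
Step 4. [-4*x = -16] -4·(inner) — divide through by -4 ⇒ div: x = 4.

Answer: x ∈ {4}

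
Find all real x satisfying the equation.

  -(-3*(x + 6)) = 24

Step 1. [-(-3*(x + 6)) = 24] LHS negated; negate both sides, so neg: -3*(x + 6) = -24.
Step 2. [-3*(x + 6) = -24] LHS = -3·(…); ÷-3 both sides ⇒ div: x + 6 = 8.
Step 3. [x + 6 = 8] subtract 6: x sits inside (… + 6), so sub: x = 2.

Answer: x ∈ {2}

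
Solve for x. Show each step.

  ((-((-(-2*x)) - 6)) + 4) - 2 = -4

Step 1. [((-((-(-2*x)) - 6)) + 4) - 2 = -4] -2 is outermost — add 2 both sides ⇒ sub: (-((-(-2*x)) - 6)) + 4 = -2.
Step 2. [(-((-(-2*x)) - 6)) + 4 = -2] the outer +4 inverts by subtracting 4 ⇒ sub: -((-(-2*x)) - 6) = -6.
Step 3. [-((-(-2*x)) - 6) = -6] LHS negated; negate both sides, so neg: (-(-2*x)) - 6 = 6.
Step 4. [(-(-2*x)) - 6 = 6] 6 comes off first (add 6), so sub: -(-2*x) = 12.
Step 5. [-(-2*x) = 12] flip signs both sides. So neg: -2*x = -12.
Step 6. [-2*x = -12] leading coefficient -2: divide by -2 ⇒ div: x = 6.

Answer: x ∈ {6}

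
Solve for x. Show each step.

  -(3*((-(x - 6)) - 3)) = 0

Step 1. [-(3*((-(x - 6)) - 3)) = 0] leading − — multiply by −1. So neg: 3*((-(x - 6)) - 3) = 0.
Step 2. [3*((-(x - 6)) - 3) = 0] leading coefficient 3: divide by 3, so div: (-(x - 6)) - 3 = 0.
Step 3. [(-(x - 6)) - 3 = 0] peel the -3: add 3 from each side, so sub: -(x - 6) = 3.
Step 4. [-(x - 6) = 3] leading − — multiply by −1 ⇒ neg: x - 6 = -3.
Step 5. [x - 6 = -3] peel the -6: add 6 from each side, so sub: x = 3.

Answer: x ∈ {3}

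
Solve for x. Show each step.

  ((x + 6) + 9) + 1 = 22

Step 1. [((x + 6) + 9) + 1 = 22] the outer +1 inverts by subtracting 1. So sub: (x + 6) + 9 = 21.
Step 2. [(x + 6) + 9 = 21] 9 comes off first (subtract 9) ⇒ sub: x + 6 = 12.
Step 3. [x + 6 = 12] subtract 6: x sits inside (… + 6) ⇒ sub: x = 6.

Answer: x ∈ {6}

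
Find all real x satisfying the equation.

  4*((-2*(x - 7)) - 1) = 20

Step 1. [4*((-2*(x - 7)) - 1) = 20] LHS = 4·(…); ÷4 both sides, so div: (-2*(x - 7)) - 1 = 5.
Step 2. [(-2*(x - 7)) - 1 = 5] 1 comes off first (add 1), so sub: -2*(x - 7) = 6.
Step 3. [-2*(x - 7) = 6] -2 out front; divide by -2, so div: x - 7 = -3.
Step 4. [x - 7 = -3] peel the -7: add 7 from each side. So sub: x = 4.

Answer: x ∈ {4}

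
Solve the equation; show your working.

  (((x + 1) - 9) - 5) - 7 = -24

Step 1. [(((x + 1) - 9) - 5) - 7 = -24] -7 is outermost — add 7 both sides, so sub: ((x + 1) - 9) - 5 = -17.
Step 2. [((x + 1) - 9) - 5 = -17] 5 comes off first (add 5). So sub: (x + 1) - 9 = -12.
Step 3. [(x + 1) - 9 = -12] the outer -9 inverts by adding 9, so sub: x + 1 = -3.
Step 4. [x + 1 = -3] peel the +1: subtract 1 from each side. So sub: x = -4.

Answer: x ∈ {-4}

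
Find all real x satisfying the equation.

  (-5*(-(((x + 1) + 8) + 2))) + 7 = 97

Step 1. [(-5*(-(((x + 1) + 8) + 2))) + 7 = 97] +7 is outermost — subtract 7 both sides ⇒ sub: -5*(-(((x + 1) + 8) + 2)) = 90.
Step 2. [-5*(-(((x + 1) + 8) + 2)) = 90] divide by the outer -5, so div: -(((x + 1) + 8) + 2) = -18.
Step 3. [-(((x + 1) + 8) + 2) = -18] leading − — multiply by −1 ⇒ neg: ((x + 1) + 8) + 2 = 18.
Step 4. [((x + 1) + 8) + 2 = 18] subtract 2: x sits inside (… + 2), so sub: (x + 1) + 8 = 16.
Step 5. [(x + 1) + 8 = 16] peel the +8: subtract 8 from each side ⇒ sub: x + 1 = 8.
Step 6. [x + 1 = 8] 1 comes off first (subtract 1), so sub: x = 7.

Answer: x ∈ {7}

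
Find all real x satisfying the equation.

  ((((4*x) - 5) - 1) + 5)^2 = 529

Step 1. [((((4*x) - 5) - 1) + 5)^2 = 529] LHS squared, RHS 529 ≥ 0: apply √ (±) ⇒ sqrt: (((4*x) - 5) - 1) + 5 = 23 or -23.
Step 2. [(((4*x) - 5) - 1) + 5 = 23 or -23] 5 comes off first (subtract 5), so sub: ((4*x) - 5) - 1 = 18 or -28.
Step 3. [((4*x) - 5) - 1 = 18 or -28] peel the -1: add 1 from each side. So sub: (4*x) - 5 = 19 or -27.
Step 4. [(4*x) - 5 = 19 or -27] peel the -5: add 5 from each side, so sub: 4*x = 24 or -22.
Step 5. [4*x = 24 or -22] leading coefficient 4: divide by 4 ⇒ div: x = 6 or -11/2.

Answer: x ∈ {-11/2, 6}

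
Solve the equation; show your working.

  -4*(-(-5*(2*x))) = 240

Step 1. [-4*(-(-5*(2*x))) = 240] -4 out front; divide by -4, so div: -(-5*(2*x)) = -60.
Step 2. [-(-5*(2*x)) = -60] flip signs both sides ⇒ neg: -5*(2*x) = 60.
Step 3. [-5*(2*x) = 60] -5·(inner) — divide through by -5 ⇒ div: 2*x = -12.
Step 4. [2*x = -12] leading coefficient 2: divide by 2, so div: x = -6.

Answer: x ∈ {-6}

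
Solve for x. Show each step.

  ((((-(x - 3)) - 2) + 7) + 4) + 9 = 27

Step 1. [((((-(x - 3)) - 2) + 7) + 4) + 9 = 27] the outer +9 inverts by subtracting 9 ⇒ sub: (((-(x - 3)) - 2) + 7) + 4 = 18.
Step 2. [(((-(x - 3)) - 2) + 7) + 4 = 18] 4 comes off first (subtract 4). So sub: ((-(x - 3)) - 2) + 7 = 14.
Step 3. [((-(x - 3)) - 2) + 7 = 14] peel the +7: subtract 7 from each side ⇒ sub: (-(x - 3)) - 2 = 7.
Step 4. [(-(x - 3)) - 2 = 7] add 2: x sits inside (… - 2) ⇒ sub: -(x - 3) = 9.
Step 5. [-(x - 3) = 9] flip signs both sides ⇒ neg: x - 3 = -9.
Step 6. [x - 3 = -9] add 3: x sits inside (… - 3), so sub: x = -6.

Answer: x ∈ {-6}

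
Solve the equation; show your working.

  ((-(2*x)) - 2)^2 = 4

Step 1. [((-(2*x)) - 2)^2 = 4] √ both sides: 4 ≥ 0 gives two branches ⇒ sqrt: (-(2*x)) - 2 = 2 or -2.
Step 2. [(-(2*x)) - 2 = 2 or -2] add 2: x sits inside (… - 2), so sub: -(2*x) = 4 or 0.
Step 3. [-(2*x) = 4 or 0] leading − — multiply by −1, so neg: 2*x = -4 or 0.
Step 4. [2*x = -4 or 0] 2·(inner) — divide through by 2 ⇒ div: x = -2 or 0.

Answer: x ∈ {-2, 0}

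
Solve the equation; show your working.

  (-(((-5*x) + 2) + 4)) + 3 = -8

Step 1. [(-(((-5*x) + 2) + 4)) + 3 = -8] peel the +3: subtract 3 from each side ⇒ sub: -(((-5*x) + 2) + 4) = -11.
Step 2. [-(((-5*x) + 2) + 4) = -11] leading − — multiply by −1, so neg: ((-5*x) + 2) + 4 = 11.
Step 3. [((-5*x) + 2) + 4 = 11] 4 comes off first (subtract 4). So sub: (-5*x) + 2 = 7.
Step 4. [(-5*x) + 2 = 7] 2 comes off first (subtract 2). So sub: -5*x = 5.
Step 5. [-5*x = 5] -5·(inner) — divide through by -5, so div: x = -1.

Answer: x ∈ {-1}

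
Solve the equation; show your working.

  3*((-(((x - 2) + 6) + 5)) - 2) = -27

Step 1. [3*((-(((x - 2) + 6) + 5)) - 2) = -27] 3·(inner) — divide through by 3. So div: (-(((x - 2) + 6) + 5)) - 2 = -9.
Step 2. [(-(((x - 2) + 6) + 5)) - 2 = -9] 2 comes off first (add 2), so sub: -(((x - 2) + 6) + 5) = -7.
Step 3. [-(((x - 2) + 6) + 5) = -7] flip signs both sides. So neg: ((x - 2) + 6) + 5 = 7.
Step 4. [((x - 2) + 6) + 5 = 7] the outer +5 inverts by subtracting 5 ⇒ sub: (x - 2) + 6 = 2.
Step 5. [(x - 2) + 6 = 2] peel the +6: subtract 6 from each side, so sub: x - 2 = -4.
Step 6. [x - 2 = -4] -2 is outermost — add 2 both sides. So sub: x = -2.

Answer: x ∈ {-2}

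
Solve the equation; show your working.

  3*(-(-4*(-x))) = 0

Step 1. [3*(-(-4*(-x))) = 0] divide by the outer 3 ⇒ div: -(-4*(-x)) = 0.
Step 2. [-(-4*(-x)) = 0] leading − — multiply by −1. So neg: -4*(-x) = 0.
Step 3. [-4*(-x) = 0] -4·(inner) — divide through by -4. So div: -x = 0.
Step 4. [-x = 0] leading − — multiply by −1 ⇒ neg: x = 0.

Answer: x ∈ {0}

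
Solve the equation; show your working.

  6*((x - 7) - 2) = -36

Step 1. [6*((x - 7) - 2) = -36] 6·(inner) — divide through by 6, so div: (x - 7) - 2 = -6.
Step 2. [(x - 7) - 2 = -6] 2 comes off first (add 2) ⇒ sub: x - 7 = -4.
Step 3. [x - 7 = -4] -7 is outermost — add 7 both sides, so sub: x = 3.

Answer: x ∈ {3}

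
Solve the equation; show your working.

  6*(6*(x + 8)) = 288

Step 1. [6*(6*(x + 8)) = 288] LHS = 6·(…); ÷6 both sides, so div: 6*(x + 8) = 48.
Step 2. [6*(x + 8) = 48] leading coefficient 6: divide by 6. So div: x + 8 = 8.
Step 3. [x + 8 = 8] the outer +8 inverts by subtracting 8. So sub: x = 0.

Answer: x ∈ {0}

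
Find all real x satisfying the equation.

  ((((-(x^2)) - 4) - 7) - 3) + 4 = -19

Step 1. [((((-(x^2)) - 4) - 7) - 3) + 4 = -19] the outer +4 inverts by subtracting 4. So sub: (((-(x^2)) - 4) - 7) - 3 = -23.
Step 2. [(((-(x^2)) - 4) - 7) - 3 = -23] -3 is outermost — add 3 both sides ⇒ sub: ((-(x^2)) - 4) - 7 = -20.
Step 3. [((-(x^2)) - 4) - 7 = -20] peel the -7: add 7 from each side, so sub: (-(x^2)) - 4 = -13.
Step 4. [(-(x^2)) - 4 = -13] 4 comes off first (add 4), so sub: -(x^2) = -9.
Step 5. [-(x^2) = -9] flip signs both sides, so neg: x^2 = 9.
Step 6. [x^2 = 9] LHS squared, RHS 9 ≥ 0: apply √ (±). So sqrt: x = 3 or -3.

Answer: x ∈ {-3, 3}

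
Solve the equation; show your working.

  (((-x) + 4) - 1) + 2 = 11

Step 1. [(((-x) + 4) - 1) + 2 = 11] subtract 2: x sits inside (… + 2). So sub: ((-x) + 4) - 1 = 9.
Step 2. [((-x) + 4) - 1 = 9] 1 comes off first (add 1) ⇒ sub: (-x) + 4 = 10.
Step 3. [(-x) + 4 = 10] the outer +4 inverts by subtracting 4, so sub: -x = 6.
Step 4. [-x = 6] LHS negated; negate both sides ⇒ neg: x = -6.

Answer: x ∈ {-6}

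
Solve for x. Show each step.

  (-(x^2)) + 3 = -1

Step 1. [(-(x^2)) + 3 = -1] the outer +3 inverts by subtracting 3 ⇒ sub: -(x^2) = -4.
Step 2. [-(x^2) = -4] LHS negated; negate both sides. So neg: x^2 = 4.
Step 3. [x^2 = 4] √ both sides: 4 ≥ 0 gives two branches, so sqrt: x = 2 or -2.

Answer: x ∈ {-2, 2}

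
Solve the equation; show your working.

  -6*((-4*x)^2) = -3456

Step 1. [-6*((-4*x)^2) = -3456] -6 out front; divide by -6. So div: (-4*x)^2 = 576.
Step 2. [(-4*x)^2 = 576] LHS squared, RHS 576 ≥ 0: apply √ (±). So sqrt: -4*x = 24 or -24.
Step 3. [-4*x = 24 or -24] divide by the outer -4, so div: x = -6 or 6.

Answer: x ∈ {-6, 6}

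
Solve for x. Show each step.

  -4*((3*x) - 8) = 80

Step 1. [-4*((3*x) - 8) = 80] -4·(inner) — divide through by -4. So div: (3*x) - 8 = -20.
Step 2. [(3*x) - 8 = -20] 8 comes off first (add 8), so sub: 3*x = -12.
Step 3. [3*x = -12] LHS = 3·(…); ÷3 both sides ⇒ div: x = -4.

Answer: x ∈ {-4}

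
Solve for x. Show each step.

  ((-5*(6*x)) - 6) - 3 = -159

Step 1. [((-5*(6*x)) - 6) - 3 = -159] the outer -3 inverts by adding 3, so sub: (-5*(6*x)) - 6 = -156.
Step 2. [(-5*(6*x)) - 6 = -156] peel the -6: add 6 from each side, so sub: -5*(6*x) = -150.
Step 3. [-5*(6*x) = -150] LHS = -5·(…); ÷-5 both sides, so div: 6*x = 30.
Step 4. [6*x = 30] 6·(inner) — divide through by 6 ⇒ div: x = 5.

Answer: x ∈ {5}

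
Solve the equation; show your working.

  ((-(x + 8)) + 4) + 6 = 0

Step 1. [((-(x + 8)) + 4) + 6 = 0] the outer +6 inverts by subtracting 6, so sub: (-(x + 8)) + 4 = -6.
Step 2. [(-(x + 8)) + 4 = -6] the outer +4 inverts by subtracting 4. So sub: -(x + 8) = -10.
Step 3. [-(x + 8) = -10] LHS negated; negate both sides ⇒ neg: x + 8 = 10.
Step 4. [x + 8 = 10] subtract 8: x sits inside (… + 8) ⇒ sub: x = 2.

Answer: x ∈ {2}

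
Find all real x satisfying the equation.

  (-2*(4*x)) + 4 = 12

Step 1. [(-2*(4*x)) + 4 = 12] subtract 4: x sits inside (… + 4). So sub: -2*(4*x) = 8.
Step 2. [-2*(4*x) = 8] -2·(inner) — divide through by -2. So div: 4*x = -4.
Step 3. [4*x = -4] LHS = 4·(…); ÷4 both sides. So div: x = -1.

Answer: x ∈ {-1}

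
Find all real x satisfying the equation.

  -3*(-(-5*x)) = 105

Step 1. [-3*(-(-5*x)) = 105] leading coefficient -3: divide by -3, so div: -(-5*x) = -35.
Step 2. [-(-5*x) = -35] flip signs both sides ⇒ neg: -5*x = 35.
Step 3. [-5*x = 35] -5 out front; divide by -5. So div: x = -7.

Answer: x ∈ {-7}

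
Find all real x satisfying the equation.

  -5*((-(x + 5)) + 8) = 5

Step 1. [-5*((-(x + 5)) + 8) = 5] leading coefficient -5: divide by -5, so div: (-(x + 5)) + 8 = -1.
Step 2. [(-(x + 5)) + 8 = -1] 8 comes off first (subtract 8), so sub: -(x + 5) = -9.
Step 3. [-(x + 5) = -9] LHS negated; negate both sides, so neg: x + 5 = 9.
Step 4. [x + 5 = 9] peel the +5: subtract 5 from each side, so sub: x = 4.

Answer: x ∈ {4}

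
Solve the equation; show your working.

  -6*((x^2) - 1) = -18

Step 1. [-6*((x^2) - 1) = -18] divide by the outer -6, so div: (x^2) - 1 = 3.
Step 2. [(x^2) - 1 = 3] 1 comes off first (add 1). So sub: x^2 = 4.
Step 3. [x^2 = 4] √ both sides: 4 ≥ 0 gives two branches, so sqrt: x = 2 or -2.

Answer: x ∈ {-2, 2}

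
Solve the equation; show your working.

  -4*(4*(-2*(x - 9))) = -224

Step 1. [-4*(4*(-2*(x - 9))) = -224] -4 out front; divide by -4, so div: 4*(-2*(x - 9)) = 56.
Step 2. [4*(-2*(x - 9)) = 56] leading coefficient 4: divide by 4 ⇒ div: -2*(x - 9) = 14.
Step 3. [-2*(x - 9) = 14] -2·(inner) — divide through by -2, so div: x - 9 = -7.
Step 4. [x - 9 = -7] the outer -9 inverts by adding 9, so sub: x = 2.

Answer: x ∈ {2}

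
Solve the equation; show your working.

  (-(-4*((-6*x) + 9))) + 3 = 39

Step 1. [(-(-4*((-6*x) + 9))) + 3 = 39] subtract 3: x sits inside (… + 3) ⇒ sub: -(-4*((-6*x) + 9)) = 36.
Step 2. [-(-4*((-6*x) + 9)) = 36] LHS negated; negate both sides ⇒ neg: -4*((-6*x) + 9) = -36.
Step 3. [-4*((-6*x) + 9) = -36] divide by the outer -4 ⇒ div: (-6*x) + 9 = 9.
Step 4. [(-6*x) + 9 = 9] +9 is outermost — subtract 9 both sides, so sub: -6*x = 0.
Step 5. [-6*x = 0] divide by the outer -6, so div: x = 0.

Answer: x ∈ {0}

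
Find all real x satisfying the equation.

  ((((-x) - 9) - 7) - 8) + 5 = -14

Step 1. [((((-x) - 9) - 7) - 8) + 5 = -14] the outer +5 inverts by subtracting 5. So sub: (((-x) - 9) - 7) - 8 = -19.
Step 2. [(((-x) - 9) - 7) - 8 = -19] peel the -8: add 8 from each side. So sub: ((-x) - 9) - 7 = -11.
Step 3. [((-x) - 9) - 7 = -11] -7 is outermost — add 7 both sides ⇒ sub: (-x) - 9 = -4.
Step 4. [(-x) - 9 = -4] add 9: x sits inside (… - 9), so sub: -x = 5.
Step 5. [-x = 5] LHS negated; negate both sides, so neg: x = -5.

Answer: x ∈ {-5}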